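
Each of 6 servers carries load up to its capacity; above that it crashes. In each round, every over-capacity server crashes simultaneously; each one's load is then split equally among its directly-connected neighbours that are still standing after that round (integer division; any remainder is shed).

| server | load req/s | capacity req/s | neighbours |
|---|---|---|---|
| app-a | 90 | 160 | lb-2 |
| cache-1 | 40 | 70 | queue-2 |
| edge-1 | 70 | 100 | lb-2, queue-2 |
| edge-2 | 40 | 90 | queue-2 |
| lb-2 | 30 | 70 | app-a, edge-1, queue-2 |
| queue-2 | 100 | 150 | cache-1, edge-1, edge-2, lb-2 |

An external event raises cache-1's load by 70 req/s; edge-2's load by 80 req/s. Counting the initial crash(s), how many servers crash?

Round 1 — cache-1 at 110 > 70; edge-2 at 120 > 90. cache-1, edge-2 crash.
  cache-1 sheds 110 req/s to queue-2: 110 each.
    queue-2: 100+110 = 210 > 150
  edge-2 sheds 120 req/s to queue-2: 120 each.
    queue-2: 210+120 = 330 > 150
Round 2 — queue-2 crashes.
  queue-2 sheds 330 req/s to edge-1, lb-2: 165 each.
    edge-1: 70+165 = 235 > 100
    lb-2: 30+165 = 195 > 70
Round 3 — edge-1, lb-2 crash.
  edge-1 sheds 235 req/s: no online neighbours, lost.
  lb-2 sheds 195 req/s to app-a: 195 each.
    app-a: 90+195 = 285 > 160
Round 4 — app-a crashes.
  app-a sheds 285 req/s: no online neighbours, lost.
No further crashes.

6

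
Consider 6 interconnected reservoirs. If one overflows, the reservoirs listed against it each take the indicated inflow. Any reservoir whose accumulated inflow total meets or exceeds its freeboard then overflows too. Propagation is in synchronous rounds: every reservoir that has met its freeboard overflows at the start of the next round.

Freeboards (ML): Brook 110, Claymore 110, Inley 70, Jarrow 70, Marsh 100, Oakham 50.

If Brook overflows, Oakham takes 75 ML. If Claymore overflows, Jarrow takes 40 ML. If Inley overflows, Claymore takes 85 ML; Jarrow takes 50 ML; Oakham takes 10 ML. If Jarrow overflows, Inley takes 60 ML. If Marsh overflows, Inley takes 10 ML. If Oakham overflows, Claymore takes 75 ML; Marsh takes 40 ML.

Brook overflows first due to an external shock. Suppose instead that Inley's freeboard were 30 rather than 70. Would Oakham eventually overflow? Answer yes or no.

yes

With Inley's freeboard at 30:
Round 1 — Brook overflows (initial).
  Oakham: +75 → 75 ≥ 50
Round 2 — Oakham overflows.
  Claymore: +75 → 75 < 110
  Marsh: +40 → 40 < 100
No further overflows.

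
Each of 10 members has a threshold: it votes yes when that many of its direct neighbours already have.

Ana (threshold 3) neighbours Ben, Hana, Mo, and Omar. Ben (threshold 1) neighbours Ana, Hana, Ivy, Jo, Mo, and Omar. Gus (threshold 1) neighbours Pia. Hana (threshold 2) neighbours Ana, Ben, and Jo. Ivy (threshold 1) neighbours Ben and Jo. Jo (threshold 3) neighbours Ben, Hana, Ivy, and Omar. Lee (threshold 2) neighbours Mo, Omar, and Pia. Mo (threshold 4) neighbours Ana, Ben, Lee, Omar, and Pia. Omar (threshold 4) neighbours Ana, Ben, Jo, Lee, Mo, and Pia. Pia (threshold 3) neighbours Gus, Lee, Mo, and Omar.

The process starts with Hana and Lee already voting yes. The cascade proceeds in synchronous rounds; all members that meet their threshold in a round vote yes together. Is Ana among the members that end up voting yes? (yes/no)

no

Round 1 — Hana, Lee vote yes (initial).
Round 2 — checking thresholds:
  Ana: 1 of 4 neighbours < 3, not yet.
  Ben: 1 of 6 neighbours ≥ 1, votes yes.
  Jo: 1 of 4 neighbours < 3, not yet.
  Mo: 1 of 5 neighbours < 4, not yet.
  Omar: 1 of 6 neighbours < 4, not yet.
  Pia: 1 of 4 neighbours < 3, not yet.
Round 3 — checking thresholds:
  Ana: 2 of 4 neighbours < 3, not yet.
  Ivy: 1 of 2 neighbours ≥ 1, votes yes.
  Jo: 2 of 4 neighbours < 3, not yet.
  Mo: 2 of 5 neighbours < 4, not yet.
  Omar: 2 of 6 neighbours < 4, not yet.
  Pia: 1 of 4 neighbours < 3, not yet.
Round 4 — checking thresholds:
  Ana: 2 of 4 neighbours < 3, not yet.
  Jo: 3 of 4 neighbours ≥ 3, votes yes.
  Mo: 2 of 5 neighbours < 4, not yet.
  Omar: 2 of 6 neighbours < 4, not yet.
  Pia: 1 of 4 neighbours < 3, not yet.
Round 5 — no new yes votes; cascade stops.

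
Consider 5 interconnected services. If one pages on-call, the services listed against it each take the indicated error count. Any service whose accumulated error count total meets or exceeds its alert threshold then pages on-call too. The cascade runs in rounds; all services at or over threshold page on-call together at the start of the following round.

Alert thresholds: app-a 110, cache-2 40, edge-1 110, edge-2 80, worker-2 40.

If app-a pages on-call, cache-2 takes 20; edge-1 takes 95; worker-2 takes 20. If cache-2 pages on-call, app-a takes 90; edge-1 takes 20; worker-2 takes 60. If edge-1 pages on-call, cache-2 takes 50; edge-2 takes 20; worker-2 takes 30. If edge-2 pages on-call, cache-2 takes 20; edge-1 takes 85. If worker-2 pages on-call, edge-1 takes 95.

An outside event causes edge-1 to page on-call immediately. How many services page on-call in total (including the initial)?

Round 1 — edge-1 pages on-call (initial).
  cache-2: +50 → 50 ≥ 40
  edge-2: +20 → 20 < 80
  worker-2: +30 → 30 < 40
Round 2 — cache-2 pages on-call.
  app-a: +90 → 90 < 110
  worker-2: +60 → 90 ≥ 40
Round 3 — worker-2 pages on-call.
No further pages.

3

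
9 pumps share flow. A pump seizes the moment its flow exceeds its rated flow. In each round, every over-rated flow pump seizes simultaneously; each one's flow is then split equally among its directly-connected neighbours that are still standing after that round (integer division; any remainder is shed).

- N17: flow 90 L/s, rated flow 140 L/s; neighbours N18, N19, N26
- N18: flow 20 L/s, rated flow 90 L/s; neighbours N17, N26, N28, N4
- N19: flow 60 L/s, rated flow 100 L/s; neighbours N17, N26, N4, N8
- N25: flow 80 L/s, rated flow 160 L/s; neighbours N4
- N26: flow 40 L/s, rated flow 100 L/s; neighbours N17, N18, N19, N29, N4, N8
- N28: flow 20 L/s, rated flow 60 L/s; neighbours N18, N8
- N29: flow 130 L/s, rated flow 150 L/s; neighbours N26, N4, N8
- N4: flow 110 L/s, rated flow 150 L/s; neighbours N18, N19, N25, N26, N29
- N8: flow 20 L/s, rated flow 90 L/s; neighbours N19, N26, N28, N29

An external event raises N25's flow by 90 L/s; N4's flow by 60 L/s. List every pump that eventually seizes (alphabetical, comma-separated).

Round 1 — N25 at 170 > 160; N4 at 170 > 150. N25, N4 seize.
  N25 sheds 170 L/s: no online neighbours, lost.
  N4 sheds 170 L/s to N18, N19, N26, N29: 42 each (2 lost).
    N18: 20+42 = 62 ≤ 90
    N19: 60+42 = 102 > 100
    N26: 40+42 = 82 ≤ 100
    N29: 130+42 = 172 > 150
Round 2 — N19, N29 seize.
  N19 sheds 102 L/s to N17, N26, N8: 34 each.
    N17: 90+34 = 124 ≤ 140
    N26: 82+34 = 116 > 100
    N8: 20+34 = 54 ≤ 90
  N29 sheds 172 L/s to N26, N8: 86 each.
    N26: 116+86 = 202 > 100
    N8: 54+86 = 140 > 90
Round 3 — N26, N8 seize.
  N26 sheds 202 L/s to N17, N18: 101 each.
    N17: 124+101 = 225 > 140
    N18: 62+101 = 163 > 90
  N8 sheds 140 L/s to N28: 140 each.
    N28: 20+140 = 160 > 60
Round 4 — N17, N18, N28 seize.
  N17 sheds 225 L/s: no online neighbours, lost.
  N18 sheds 163 L/s: no online neighbours, lost.
  N28 sheds 160 L/s: no online neighbours, lost.
No further seizures.

N17, N18, N19, N25, N26, N28, N29, N4, N8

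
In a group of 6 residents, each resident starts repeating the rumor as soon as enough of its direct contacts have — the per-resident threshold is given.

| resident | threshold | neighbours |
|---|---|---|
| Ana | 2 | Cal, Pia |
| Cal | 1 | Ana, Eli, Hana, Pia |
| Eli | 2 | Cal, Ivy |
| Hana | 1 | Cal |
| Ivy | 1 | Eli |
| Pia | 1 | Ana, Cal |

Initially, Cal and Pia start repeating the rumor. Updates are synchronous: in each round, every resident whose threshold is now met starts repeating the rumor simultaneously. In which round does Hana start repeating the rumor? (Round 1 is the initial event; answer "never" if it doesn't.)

2

Round 1 — Cal, Pia start repeating the rumor (initial).
Round 2 — checking thresholds:
  Ana: 2 of 2 neighbours ≥ 2, starts repeating the rumor.
  Eli: 1 of 2 neighbours < 2, holds.
  Hana: 1 of 1 neighbours ≥ 1, starts repeating the rumor.
Round 3 — no new spreads; cascade stops.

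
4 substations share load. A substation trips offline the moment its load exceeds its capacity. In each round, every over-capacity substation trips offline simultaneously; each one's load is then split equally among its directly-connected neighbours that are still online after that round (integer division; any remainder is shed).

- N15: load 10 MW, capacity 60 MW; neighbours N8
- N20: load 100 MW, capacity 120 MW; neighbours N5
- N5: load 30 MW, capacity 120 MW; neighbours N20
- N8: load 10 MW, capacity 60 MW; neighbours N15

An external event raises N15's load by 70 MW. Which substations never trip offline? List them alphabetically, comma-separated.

N20, N5

Round 1 — N15 at 80 > 60. N15 trips offline.
  N15 sheds 80 MW to N8: 80 each.
    N8: 10+80 = 90 > 60
Round 2 — N8 trips offline.
  N8 sheds 90 MW: no online neighbours, lost.
No further trips.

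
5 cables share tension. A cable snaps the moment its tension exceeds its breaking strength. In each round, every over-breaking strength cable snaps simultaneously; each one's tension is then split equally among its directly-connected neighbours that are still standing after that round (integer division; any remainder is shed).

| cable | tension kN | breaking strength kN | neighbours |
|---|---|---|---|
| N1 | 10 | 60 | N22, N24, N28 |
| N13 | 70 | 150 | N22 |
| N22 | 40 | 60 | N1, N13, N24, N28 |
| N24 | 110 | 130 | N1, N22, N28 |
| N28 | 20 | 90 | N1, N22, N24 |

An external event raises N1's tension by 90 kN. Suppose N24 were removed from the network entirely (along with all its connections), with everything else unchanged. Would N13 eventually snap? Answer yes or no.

With N24 removed:
Round 1 — N1 at 100 > 60. N1 snaps.
  N1 sheds 100 kN to N22, N28: 50 each.
    N22: 40+50 = 90 > 60
    N28: 20+50 = 70 ≤ 90
Round 2 — N22 snaps.
  N22 sheds 90 kN to N13, N28: 45 each.
    N13: 70+45 = 115 ≤ 150
    N28: 70+45 = 115 > 90
Round 3 — N28 snaps.
  N28 sheds 115 kN: no online neighbours, lost.
No further breaks.

no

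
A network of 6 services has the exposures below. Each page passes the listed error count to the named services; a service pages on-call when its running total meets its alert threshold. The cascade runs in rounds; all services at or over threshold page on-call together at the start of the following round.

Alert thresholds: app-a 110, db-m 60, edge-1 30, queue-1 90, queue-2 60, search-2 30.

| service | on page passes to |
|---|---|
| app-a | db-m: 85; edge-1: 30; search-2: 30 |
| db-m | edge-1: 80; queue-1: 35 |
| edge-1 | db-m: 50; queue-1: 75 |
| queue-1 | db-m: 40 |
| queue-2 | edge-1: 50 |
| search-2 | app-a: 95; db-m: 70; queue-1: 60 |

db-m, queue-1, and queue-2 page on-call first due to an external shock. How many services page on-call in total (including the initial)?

4

Round 1 — db-m, queue-1, queue-2 page on-call (initial).
  edge-1: +80+50 → 130 ≥ 30
Round 2 — edge-1 pages on-call.
No further pages.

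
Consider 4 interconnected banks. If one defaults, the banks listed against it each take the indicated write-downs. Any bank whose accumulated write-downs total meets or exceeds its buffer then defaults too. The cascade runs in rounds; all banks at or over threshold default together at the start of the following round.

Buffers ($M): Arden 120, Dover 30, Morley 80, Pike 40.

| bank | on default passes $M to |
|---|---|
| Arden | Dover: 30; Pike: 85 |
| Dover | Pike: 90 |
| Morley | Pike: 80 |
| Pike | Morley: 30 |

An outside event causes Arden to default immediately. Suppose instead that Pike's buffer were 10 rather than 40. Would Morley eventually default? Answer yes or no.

With Pike's buffer at 10:
Round 1 — Arden defaults (initial).
  Dover: +30 → 30 ≥ 30
  Pike: +85 → 85 ≥ 10
Round 2 — Dover, Pike default.
  Morley: +30 → 30 < 80
No further defaults.

no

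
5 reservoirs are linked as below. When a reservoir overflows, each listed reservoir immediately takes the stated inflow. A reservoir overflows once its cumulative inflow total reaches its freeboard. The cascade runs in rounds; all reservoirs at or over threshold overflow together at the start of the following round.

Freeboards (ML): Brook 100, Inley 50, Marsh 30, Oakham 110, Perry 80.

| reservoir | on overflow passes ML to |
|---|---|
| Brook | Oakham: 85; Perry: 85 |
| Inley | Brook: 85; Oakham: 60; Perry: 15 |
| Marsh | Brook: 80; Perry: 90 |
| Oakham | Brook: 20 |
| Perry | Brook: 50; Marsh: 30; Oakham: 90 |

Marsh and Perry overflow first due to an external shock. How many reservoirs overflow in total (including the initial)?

4

Round 1 — Marsh, Perry overflow (initial).
  Brook: +80+50 → 130 ≥ 100
  Oakham: +90 → 90 < 110
Round 2 — Brook overflows.
  Oakham: +85 → 175 ≥ 110
Round 3 — Oakham overflows.
No further overflows.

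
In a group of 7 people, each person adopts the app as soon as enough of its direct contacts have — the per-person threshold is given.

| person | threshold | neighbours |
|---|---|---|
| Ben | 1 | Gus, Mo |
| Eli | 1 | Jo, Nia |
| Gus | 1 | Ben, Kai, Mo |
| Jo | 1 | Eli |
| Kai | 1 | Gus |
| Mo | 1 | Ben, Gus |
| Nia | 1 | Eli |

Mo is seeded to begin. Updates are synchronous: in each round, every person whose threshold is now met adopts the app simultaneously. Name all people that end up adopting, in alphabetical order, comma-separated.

Ben, Gus, Kai, Mo

Round 1 — Mo adopts the app (initial).
Round 2 — checking thresholds:
  Ben: 1 of 2 neighbours ≥ 1, adopts the app.
  Gus: 1 of 3 neighbours ≥ 1, adopts the app.
Round 3 — checking thresholds:
  Kai: 1 of 1 neighbours ≥ 1, adopts the app.
Round 4 — no new adoptions; cascade stops.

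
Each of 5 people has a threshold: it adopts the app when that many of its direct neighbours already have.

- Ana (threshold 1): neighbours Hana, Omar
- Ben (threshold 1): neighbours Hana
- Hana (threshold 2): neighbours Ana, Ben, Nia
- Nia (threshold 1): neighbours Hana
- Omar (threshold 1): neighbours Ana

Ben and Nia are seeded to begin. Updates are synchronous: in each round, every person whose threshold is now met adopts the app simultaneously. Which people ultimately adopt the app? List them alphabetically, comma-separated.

Ana, Ben, Hana, Nia, Omar

Round 1 — Ben, Nia adopt the app (initial).
Round 2 — checking thresholds:
  Hana: 2 of 3 neighbours ≥ 2, adopts the app.
Round 3 — checking thresholds:
  Ana: 1 of 2 neighbours ≥ 1, adopts the app.
Round 4 — checking thresholds:
  Omar: 1 of 1 neighbours ≥ 1, adopts the app.
Round 5 — no new adoptions; cascade stops.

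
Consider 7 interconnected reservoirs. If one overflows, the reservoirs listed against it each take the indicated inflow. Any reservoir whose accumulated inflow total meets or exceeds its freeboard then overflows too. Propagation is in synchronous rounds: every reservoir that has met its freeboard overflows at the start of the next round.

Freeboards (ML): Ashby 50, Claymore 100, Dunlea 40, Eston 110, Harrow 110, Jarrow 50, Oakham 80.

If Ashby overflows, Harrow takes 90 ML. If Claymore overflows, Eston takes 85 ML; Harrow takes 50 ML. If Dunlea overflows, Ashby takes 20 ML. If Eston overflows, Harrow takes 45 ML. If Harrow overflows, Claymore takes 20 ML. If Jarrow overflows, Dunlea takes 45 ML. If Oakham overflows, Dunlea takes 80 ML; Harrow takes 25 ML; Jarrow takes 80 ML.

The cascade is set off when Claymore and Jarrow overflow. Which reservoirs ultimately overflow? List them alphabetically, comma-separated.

Claymore, Dunlea, Jarrow

Round 1 — Claymore, Jarrow overflow (initial).
  Dunlea: +45 → 45 ≥ 40
  Eston: +85 → 85 < 110
  Harrow: +50 → 50 < 110
Round 2 — Dunlea overflows.
  Ashby: +20 → 20 < 50
No further overflows.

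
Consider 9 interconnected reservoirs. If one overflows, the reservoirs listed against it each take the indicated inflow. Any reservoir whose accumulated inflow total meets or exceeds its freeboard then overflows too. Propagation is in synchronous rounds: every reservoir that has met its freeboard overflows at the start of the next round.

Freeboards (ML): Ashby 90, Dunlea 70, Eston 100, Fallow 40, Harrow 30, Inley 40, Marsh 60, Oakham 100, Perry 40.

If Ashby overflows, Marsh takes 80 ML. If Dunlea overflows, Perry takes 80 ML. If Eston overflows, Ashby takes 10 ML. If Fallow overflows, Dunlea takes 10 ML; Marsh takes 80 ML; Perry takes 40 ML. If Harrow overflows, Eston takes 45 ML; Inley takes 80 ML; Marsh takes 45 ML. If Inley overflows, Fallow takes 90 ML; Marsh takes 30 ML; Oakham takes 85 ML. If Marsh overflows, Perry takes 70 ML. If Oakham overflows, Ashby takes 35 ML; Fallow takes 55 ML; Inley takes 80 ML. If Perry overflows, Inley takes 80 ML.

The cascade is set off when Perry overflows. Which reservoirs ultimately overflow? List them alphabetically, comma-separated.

Round 1 — Perry overflows (initial).
  Inley: +80 → 80 ≥ 40
Round 2 — Inley overflows.
  Fallow: +90 → 90 ≥ 40
  Marsh: +30 → 30 < 60
  Oakham: +85 → 85 < 100
Round 3 — Fallow overflows.
  Dunlea: +10 → 10 < 70
  Marsh: +80 → 110 ≥ 60
Round 4 — Marsh overflows.
No further overflows.

Fallow, Inley, Marsh, Perry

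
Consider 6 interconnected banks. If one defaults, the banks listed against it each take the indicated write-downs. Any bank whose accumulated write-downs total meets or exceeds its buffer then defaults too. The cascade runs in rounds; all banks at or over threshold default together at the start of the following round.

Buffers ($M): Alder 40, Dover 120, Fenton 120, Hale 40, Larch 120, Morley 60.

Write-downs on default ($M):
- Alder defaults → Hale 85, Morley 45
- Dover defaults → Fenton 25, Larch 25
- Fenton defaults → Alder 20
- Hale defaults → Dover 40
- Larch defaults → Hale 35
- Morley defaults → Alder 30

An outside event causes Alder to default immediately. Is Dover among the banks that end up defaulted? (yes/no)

Round 1 — Alder defaults (initial).
  Hale: +85 → 85 ≥ 40
  Morley: +45 → 45 < 60
Round 2 — Hale defaults.
  Dover: +40 → 40 < 120
No further defaults.

no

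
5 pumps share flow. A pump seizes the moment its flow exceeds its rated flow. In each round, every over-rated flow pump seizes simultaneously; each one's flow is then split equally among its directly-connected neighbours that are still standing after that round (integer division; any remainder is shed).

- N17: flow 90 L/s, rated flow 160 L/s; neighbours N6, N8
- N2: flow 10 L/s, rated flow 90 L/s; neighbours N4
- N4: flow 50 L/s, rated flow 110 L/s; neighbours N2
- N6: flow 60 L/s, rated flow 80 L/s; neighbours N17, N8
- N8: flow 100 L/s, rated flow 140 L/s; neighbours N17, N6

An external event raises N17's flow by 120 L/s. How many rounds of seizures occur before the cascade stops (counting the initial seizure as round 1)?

2

Round 1 — N17 at 210 > 160. N17 seizes.
  N17 sheds 210 L/s to N6, N8: 105 each.
    N6: 60+105 = 165 > 80
    N8: 100+105 = 205 > 140
Round 2 — N6, N8 seize.
  N6 sheds 165 L/s: no online neighbours, lost.
  N8 sheds 205 L/s: no online neighbours, lost.
No further seizures.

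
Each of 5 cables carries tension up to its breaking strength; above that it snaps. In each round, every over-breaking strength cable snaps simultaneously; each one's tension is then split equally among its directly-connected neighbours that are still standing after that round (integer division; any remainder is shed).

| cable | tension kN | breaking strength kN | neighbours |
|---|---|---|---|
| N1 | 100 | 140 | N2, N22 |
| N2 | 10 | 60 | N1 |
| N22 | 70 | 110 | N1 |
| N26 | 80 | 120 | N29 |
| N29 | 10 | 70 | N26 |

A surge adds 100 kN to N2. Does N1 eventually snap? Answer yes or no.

yes

Round 1 — N2 at 110 > 60. N2 snaps.
  N2 sheds 110 kN to N1: 110 each.
    N1: 100+110 = 210 > 140
Round 2 — N1 snaps.
  N1 sheds 210 kN to N22: 210 each.
    N22: 70+210 = 280 > 110
Round 3 — N22 snaps.
  N22 sheds 280 kN: no online neighbours, lost.
No further breaks.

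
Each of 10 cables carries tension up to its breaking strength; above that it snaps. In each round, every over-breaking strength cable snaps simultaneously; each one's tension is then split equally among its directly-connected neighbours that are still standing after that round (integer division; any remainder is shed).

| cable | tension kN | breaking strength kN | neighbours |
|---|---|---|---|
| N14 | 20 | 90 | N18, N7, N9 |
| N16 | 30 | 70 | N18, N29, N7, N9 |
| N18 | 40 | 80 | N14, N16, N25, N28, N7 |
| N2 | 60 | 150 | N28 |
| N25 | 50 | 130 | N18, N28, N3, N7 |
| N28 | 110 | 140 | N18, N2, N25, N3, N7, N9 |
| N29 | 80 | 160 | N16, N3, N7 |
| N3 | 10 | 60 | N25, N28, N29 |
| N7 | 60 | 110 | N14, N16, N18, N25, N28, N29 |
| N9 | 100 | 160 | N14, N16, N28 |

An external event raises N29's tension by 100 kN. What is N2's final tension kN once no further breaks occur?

118

Round 1 — N29 at 180 > 160. N29 snaps.
  N29 sheds 180 kN to N16, N3, N7: 60 each.
    N16: 30+60 = 90 > 70
    N3: 10+60 = 70 > 60
    N7: 60+60 = 120 > 110
Round 2 — N16, N3, N7 snap.
  N16 sheds 90 kN to N18, N9: 45 each.
    N18: 40+45 = 85 > 80
    N9: 100+45 = 145 ≤ 160
  N3 sheds 70 kN to N25, N28: 35 each.
    N25: 50+35 = 85 ≤ 130
    N28: 110+35 = 145 > 140
  N7 sheds 120 kN to N14, N18, N25, N28: 30 each.
    N14: 20+30 = 50 ≤ 90
    N18: 85+30 = 115 > 80
    N25: 85+30 = 115 ≤ 130
    N28: 145+30 = 175 > 140
Round 3 — N18, N28 snap.
  N18 sheds 115 kN to N14, N25: 57 each (1 lost).
    N14: 50+57 = 107 > 90
    N25: 115+57 = 172 > 130
  N28 sheds 175 kN to N2, N25, N9: 58 each (1 lost).
    N2: 60+58 = 118 ≤ 150
    N25: 172+58 = 230 > 130
    N9: 145+58 = 203 > 160
Round 4 — N14, N25, N9 snap.
  N14 sheds 107 kN: no online neighbours, lost.
  N25 sheds 230 kN: no online neighbours, lost.
  N9 sheds 203 kN: no online neighbours, lost.
No further breaks.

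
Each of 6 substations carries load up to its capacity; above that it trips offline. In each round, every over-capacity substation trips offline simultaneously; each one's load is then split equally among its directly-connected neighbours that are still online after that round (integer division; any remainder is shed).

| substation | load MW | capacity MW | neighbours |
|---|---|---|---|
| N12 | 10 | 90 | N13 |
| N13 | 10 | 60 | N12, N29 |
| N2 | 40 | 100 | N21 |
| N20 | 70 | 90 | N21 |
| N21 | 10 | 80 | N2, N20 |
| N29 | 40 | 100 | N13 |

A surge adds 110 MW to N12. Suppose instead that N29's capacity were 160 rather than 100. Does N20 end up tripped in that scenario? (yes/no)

no

With N29's capacity at 160:
Round 1 — N12 at 120 > 90. N12 trips offline.
  N12 sheds 120 MW to N13: 120 each.
    N13: 10+120 = 130 > 60
Round 2 — N13 trips offline.
  N13 sheds 130 MW to N29: 130 each.
    N29: 40+130 = 170 > 160
Round 3 — N29 trips offline.
  N29 sheds 170 MW: no online neighbours, lost.
No further trips.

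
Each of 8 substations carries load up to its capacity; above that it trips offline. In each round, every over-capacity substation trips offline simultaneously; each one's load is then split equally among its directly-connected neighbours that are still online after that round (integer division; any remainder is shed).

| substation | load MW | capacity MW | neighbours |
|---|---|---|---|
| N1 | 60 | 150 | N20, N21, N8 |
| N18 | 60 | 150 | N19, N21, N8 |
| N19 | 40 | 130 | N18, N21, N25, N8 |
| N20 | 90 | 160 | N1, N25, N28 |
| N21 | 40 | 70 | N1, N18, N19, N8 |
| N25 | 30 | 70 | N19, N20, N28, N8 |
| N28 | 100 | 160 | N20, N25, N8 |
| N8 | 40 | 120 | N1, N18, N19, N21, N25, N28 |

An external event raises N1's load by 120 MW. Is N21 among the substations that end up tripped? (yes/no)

Round 1 — N1 at 180 > 150. N1 trips offline.
  N1 sheds 180 MW to N20, N21, N8: 60 each.
    N20: 90+60 = 150 ≤ 160
    N21: 40+60 = 100 > 70
    N8: 40+60 = 100 ≤ 120
Round 2 — N21 trips offline.
  N21 sheds 100 MW to N18, N19, N8: 33 each (1 lost).
    N18: 60+33 = 93 ≤ 150
    N19: 40+33 = 73 ≤ 130
    N8: 100+33 = 133 > 120
Round 3 — N8 trips offline.
  N8 sheds 133 MW to N18, N19, N25, N28: 33 each (1 lost).
    N18: 93+33 = 126 ≤ 150
    N19: 73+33 = 106 ≤ 130
    N25: 30+33 = 63 ≤ 70
    N28: 100+33 = 133 ≤ 160
No further trips.

yes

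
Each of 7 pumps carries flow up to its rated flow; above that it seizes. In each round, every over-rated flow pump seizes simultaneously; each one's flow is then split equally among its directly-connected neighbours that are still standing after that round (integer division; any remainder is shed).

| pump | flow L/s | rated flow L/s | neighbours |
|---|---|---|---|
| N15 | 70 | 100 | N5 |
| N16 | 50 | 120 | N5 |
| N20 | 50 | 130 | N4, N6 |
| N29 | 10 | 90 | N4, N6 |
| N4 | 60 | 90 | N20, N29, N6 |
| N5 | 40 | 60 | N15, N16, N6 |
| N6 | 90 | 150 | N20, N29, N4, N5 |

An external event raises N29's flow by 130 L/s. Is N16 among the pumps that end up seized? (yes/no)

Round 1 — N29 at 140 > 90. N29 seizes.
  N29 sheds 140 L/s to N4, N6: 70 each.
    N4: 60+70 = 130 > 90
    N6: 90+70 = 160 > 150
Round 2 — N4, N6 seize.
  N4 sheds 130 L/s to N20: 130 each.
    N20: 50+130 = 180 > 130
  N6 sheds 160 L/s to N20, N5: 80 each.
    N20: 180+80 = 260 > 130
    N5: 40+80 = 120 > 60
Round 3 — N20, N5 seize.
  N20 sheds 260 L/s: no online neighbours, lost.
  N5 sheds 120 L/s to N15, N16: 60 each.
    N15: 70+60 = 130 > 100
    N16: 50+60 = 110 ≤ 120
Round 4 — N15 seizes.
  N15 sheds 130 L/s: no online neighbours, lost.
No further seizures.

no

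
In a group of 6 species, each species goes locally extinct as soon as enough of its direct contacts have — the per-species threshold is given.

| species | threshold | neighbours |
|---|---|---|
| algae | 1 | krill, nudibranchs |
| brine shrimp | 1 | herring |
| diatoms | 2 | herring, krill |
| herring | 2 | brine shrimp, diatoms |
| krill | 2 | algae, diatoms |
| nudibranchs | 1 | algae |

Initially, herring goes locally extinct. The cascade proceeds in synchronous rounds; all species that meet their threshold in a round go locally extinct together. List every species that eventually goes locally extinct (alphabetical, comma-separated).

brine shrimp, herring

Round 1 — herring goes locally extinct (initial).
Round 2 — checking thresholds:
  brine shrimp: 1 of 1 neighbours ≥ 1, goes locally extinct.
  diatoms: 1 of 2 neighbours < 2, holds.
Round 3 — no new extinctions; cascade stops.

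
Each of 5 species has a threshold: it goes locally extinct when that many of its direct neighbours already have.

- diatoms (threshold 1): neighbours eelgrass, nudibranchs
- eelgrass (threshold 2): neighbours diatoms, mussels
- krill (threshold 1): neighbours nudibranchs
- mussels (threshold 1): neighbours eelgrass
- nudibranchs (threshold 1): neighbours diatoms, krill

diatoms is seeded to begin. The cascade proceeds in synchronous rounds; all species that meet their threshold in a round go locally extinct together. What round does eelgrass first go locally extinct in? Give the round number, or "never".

never

Round 1 — diatoms goes locally extinct (initial).
Round 2 — checking thresholds:
  eelgrass: 1 of 2 neighbours < 2, not yet.
  nudibranchs: 1 of 2 neighbours ≥ 1, goes locally extinct.
Round 3 — checking thresholds:
  eelgrass: 1 of 2 neighbours < 2, not yet.
  krill: 1 of 1 neighbours ≥ 1, goes locally extinct.
Round 4 — no new extinctions; cascade stops.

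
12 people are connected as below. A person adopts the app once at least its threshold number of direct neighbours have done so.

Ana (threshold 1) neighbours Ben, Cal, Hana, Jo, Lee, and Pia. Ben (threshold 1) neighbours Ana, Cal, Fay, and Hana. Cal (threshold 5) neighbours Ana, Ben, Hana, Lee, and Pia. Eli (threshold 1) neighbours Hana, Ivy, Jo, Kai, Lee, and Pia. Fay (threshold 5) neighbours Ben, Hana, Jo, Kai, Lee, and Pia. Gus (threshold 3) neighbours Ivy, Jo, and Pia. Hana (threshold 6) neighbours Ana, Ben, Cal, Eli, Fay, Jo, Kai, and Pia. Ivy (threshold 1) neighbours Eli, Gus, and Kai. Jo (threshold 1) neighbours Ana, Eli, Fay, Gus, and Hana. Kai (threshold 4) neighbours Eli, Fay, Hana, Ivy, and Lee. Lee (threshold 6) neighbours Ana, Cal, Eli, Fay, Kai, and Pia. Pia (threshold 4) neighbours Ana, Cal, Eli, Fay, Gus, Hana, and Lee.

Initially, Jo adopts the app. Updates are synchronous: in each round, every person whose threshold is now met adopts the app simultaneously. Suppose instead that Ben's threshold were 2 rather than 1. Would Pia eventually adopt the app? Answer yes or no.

no

With Ben's threshold at 2:
Round 1 — Jo adopts the app (initial).
Round 2 — checking thresholds:
  Ana: 1 of 6 neighbours ≥ 1, adopts the app.
  Eli: 1 of 6 neighbours ≥ 1, adopts the app.
  Fay: 1 of 6 neighbours < 5, below threshold.
  Gus: 1 of 3 neighbours < 3, below threshold.
  Hana: 1 of 8 neighbours < 6, below threshold.
Round 3 — checking thresholds:
  Ben: 1 of 4 neighbours < 2, below threshold.
  Cal: 1 of 5 neighbours < 5, below threshold.
  Fay: 1 of 6 neighbours < 5, below threshold.
  Gus: 1 of 3 neighbours < 3, below threshold.
  Hana: 3 of 8 neighbours < 6, below threshold.
  Ivy: 1 of 3 neighbours ≥ 1, adopts the app.
  Kai: 1 of 5 neighbours < 4, below threshold.
  Lee: 2 of 6 neighbours < 6, below threshold.
  Pia: 2 of 7 neighbours < 4, below threshold.
Round 4 — no new adoptions; cascade stops.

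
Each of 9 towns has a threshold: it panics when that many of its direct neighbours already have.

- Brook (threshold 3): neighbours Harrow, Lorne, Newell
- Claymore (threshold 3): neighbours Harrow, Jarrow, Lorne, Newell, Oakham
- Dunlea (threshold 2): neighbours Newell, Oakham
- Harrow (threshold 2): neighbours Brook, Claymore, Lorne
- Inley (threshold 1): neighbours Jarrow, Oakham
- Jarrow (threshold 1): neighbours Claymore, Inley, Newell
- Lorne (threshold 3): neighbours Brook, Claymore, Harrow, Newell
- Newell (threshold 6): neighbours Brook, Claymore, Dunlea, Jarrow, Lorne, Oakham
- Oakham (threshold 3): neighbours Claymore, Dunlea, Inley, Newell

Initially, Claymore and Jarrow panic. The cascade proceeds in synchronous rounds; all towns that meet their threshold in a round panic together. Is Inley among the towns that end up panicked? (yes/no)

yes

Round 1 — Claymore, Jarrow panic (initial).
Round 2 — checking thresholds:
  Harrow: 1 of 3 neighbours < 2, holds.
  Inley: 1 of 2 neighbours ≥ 1, panics.
  Lorne: 1 of 4 neighbours < 3, holds.
  Newell: 2 of 6 neighbours < 6, holds.
  Oakham: 1 of 4 neighbours < 3, holds.
Round 3 — no new panics; cascade stops.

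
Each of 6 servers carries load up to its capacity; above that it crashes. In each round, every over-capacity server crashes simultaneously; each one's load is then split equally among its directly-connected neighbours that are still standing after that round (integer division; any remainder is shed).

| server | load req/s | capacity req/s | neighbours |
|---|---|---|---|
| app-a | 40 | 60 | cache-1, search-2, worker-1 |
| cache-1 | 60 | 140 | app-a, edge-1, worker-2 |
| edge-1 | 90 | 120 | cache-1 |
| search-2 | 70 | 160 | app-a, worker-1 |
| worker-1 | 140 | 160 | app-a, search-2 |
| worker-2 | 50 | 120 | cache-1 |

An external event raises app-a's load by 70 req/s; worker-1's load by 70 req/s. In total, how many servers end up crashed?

Round 1 — app-a at 110 > 60; worker-1 at 210 > 160. app-a, worker-1 crash.
  app-a sheds 110 req/s to cache-1, search-2: 55 each.
    cache-1: 60+55 = 115 ≤ 140
    search-2: 70+55 = 125 ≤ 160
  worker-1 sheds 210 req/s to search-2: 210 each.
    search-2: 125+210 = 335 > 160
Round 2 — search-2 crashes.
  search-2 sheds 335 req/s: no online neighbours, lost.
No further crashes.

3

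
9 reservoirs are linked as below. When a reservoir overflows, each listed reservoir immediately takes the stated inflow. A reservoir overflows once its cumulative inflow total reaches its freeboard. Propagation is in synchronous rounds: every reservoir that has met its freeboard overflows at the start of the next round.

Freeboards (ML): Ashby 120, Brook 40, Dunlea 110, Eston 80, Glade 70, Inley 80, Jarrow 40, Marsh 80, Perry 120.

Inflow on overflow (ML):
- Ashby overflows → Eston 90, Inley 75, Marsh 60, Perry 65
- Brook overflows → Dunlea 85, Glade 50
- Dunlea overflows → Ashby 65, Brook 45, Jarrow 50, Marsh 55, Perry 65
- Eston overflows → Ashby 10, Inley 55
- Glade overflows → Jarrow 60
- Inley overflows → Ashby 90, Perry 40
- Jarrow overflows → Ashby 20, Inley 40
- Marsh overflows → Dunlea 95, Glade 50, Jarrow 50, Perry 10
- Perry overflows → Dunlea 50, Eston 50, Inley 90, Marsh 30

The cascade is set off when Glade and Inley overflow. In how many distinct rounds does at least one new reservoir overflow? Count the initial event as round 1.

Round 1 — Glade, Inley overflow (initial).
  Ashby: +90 → 90 < 120
  Jarrow: +60 → 60 ≥ 40
  Perry: +40 → 40 < 120
Round 2 — Jarrow overflows.
  Ashby: +20 → 110 < 120
No further overflows.

2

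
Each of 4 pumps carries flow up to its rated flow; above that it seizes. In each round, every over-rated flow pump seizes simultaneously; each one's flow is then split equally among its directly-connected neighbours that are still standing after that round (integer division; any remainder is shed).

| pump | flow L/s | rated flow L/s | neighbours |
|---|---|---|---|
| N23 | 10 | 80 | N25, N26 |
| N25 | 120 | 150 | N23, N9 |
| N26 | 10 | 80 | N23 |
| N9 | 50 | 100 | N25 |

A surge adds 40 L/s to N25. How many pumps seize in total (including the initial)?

4

Round 1 — N25 at 160 > 150. N25 seizes.
  N25 sheds 160 L/s to N23, N9: 80 each.
    N23: 10+80 = 90 > 80
    N9: 50+80 = 130 > 100
Round 2 — N23, N9 seize.
  N23 sheds 90 L/s to N26: 90 each.
    N26: 10+90 = 100 > 80
  N9 sheds 130 L/s: no online neighbours, lost.
Round 3 — N26 seizes.
  N26 sheds 100 L/s: no online neighbours, lost.
No further seizures.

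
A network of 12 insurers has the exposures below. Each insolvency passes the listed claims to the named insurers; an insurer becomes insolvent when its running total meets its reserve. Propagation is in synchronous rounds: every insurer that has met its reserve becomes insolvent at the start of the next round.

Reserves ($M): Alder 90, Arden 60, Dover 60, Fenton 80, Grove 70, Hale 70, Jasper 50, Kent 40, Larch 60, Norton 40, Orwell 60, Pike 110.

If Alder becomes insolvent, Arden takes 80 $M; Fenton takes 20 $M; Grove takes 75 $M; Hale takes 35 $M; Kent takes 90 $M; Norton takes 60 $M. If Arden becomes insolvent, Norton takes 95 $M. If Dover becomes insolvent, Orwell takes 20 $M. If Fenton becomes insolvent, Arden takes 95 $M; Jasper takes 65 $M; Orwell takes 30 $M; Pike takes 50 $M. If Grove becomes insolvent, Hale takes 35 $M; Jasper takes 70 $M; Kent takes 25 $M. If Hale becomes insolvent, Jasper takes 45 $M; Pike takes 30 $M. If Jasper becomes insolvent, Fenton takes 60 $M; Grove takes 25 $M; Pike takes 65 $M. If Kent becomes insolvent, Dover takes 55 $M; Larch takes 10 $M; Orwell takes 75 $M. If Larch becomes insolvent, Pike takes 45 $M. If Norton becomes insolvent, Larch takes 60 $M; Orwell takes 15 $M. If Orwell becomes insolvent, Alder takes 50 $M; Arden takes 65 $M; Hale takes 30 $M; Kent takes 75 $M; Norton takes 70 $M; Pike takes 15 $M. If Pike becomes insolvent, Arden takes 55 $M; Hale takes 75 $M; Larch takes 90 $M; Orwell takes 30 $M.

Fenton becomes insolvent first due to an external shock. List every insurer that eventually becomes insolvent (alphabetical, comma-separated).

Round 1 — Fenton becomes insolvent (initial).
  Arden: +95 → 95 ≥ 60
  Jasper: +65 → 65 ≥ 50
  Orwell: +30 → 30 < 60
  Pike: +50 → 50 < 110
Round 2 — Arden, Jasper become insolvent.
  Grove: +25 → 25 < 70
  Norton: +95 → 95 ≥ 40
  Pike: +65 → 115 ≥ 110
Round 3 — Norton, Pike become insolvent.
  Hale: +75 → 75 ≥ 70
  Larch: +60+90 → 150 ≥ 60
  Orwell: +15+30 → 75 ≥ 60
Round 4 — Hale, Larch, Orwell become insolvent.
  Alder: +50 → 50 < 90
  Kent: +75 → 75 ≥ 40
Round 5 — Kent becomes insolvent.
  Dover: +55 → 55 < 60
No further insolvencies.

Arden, Fenton, Hale, Jasper, Kent, Larch, Norton, Orwell, Pike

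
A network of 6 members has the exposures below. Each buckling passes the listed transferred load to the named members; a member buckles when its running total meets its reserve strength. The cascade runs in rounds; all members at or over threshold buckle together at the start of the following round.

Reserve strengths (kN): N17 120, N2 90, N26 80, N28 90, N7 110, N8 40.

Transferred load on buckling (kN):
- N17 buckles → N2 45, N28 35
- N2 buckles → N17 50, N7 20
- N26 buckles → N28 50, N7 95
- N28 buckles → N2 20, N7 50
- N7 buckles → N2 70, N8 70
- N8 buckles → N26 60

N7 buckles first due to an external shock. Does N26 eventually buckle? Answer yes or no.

no

Round 1 — N7 buckles (initial).
  N2: +70 → 70 < 90
  N8: +70 → 70 ≥ 40
Round 2 — N8 buckles.
  N26: +60 → 60 < 80
No further bucklings.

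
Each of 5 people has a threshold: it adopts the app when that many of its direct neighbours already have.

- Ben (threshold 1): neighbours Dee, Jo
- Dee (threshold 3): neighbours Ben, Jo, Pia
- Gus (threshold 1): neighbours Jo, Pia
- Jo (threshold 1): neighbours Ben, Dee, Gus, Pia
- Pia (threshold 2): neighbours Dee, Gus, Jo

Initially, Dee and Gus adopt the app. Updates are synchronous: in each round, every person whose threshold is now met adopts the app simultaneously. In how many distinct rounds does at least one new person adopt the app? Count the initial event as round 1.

Round 1 — Dee, Gus adopt the app (initial).
Round 2 — checking thresholds:
  Ben: 1 of 2 neighbours ≥ 1, adopts the app.
  Jo: 2 of 4 neighbours ≥ 1, adopts the app.
  Pia: 2 of 3 neighbours ≥ 2, adopts the app.
Round 3 — no new adoptions; cascade stops.

2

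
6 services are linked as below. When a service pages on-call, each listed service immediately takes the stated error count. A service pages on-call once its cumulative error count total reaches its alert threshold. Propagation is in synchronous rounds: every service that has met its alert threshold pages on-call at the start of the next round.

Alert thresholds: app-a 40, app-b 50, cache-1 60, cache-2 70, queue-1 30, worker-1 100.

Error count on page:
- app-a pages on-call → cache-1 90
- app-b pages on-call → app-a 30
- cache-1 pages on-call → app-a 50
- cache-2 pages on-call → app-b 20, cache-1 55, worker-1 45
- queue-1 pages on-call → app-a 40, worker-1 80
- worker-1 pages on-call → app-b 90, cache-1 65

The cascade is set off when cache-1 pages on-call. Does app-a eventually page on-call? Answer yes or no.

yes

Round 1 — cache-1 pages on-call (initial).
  app-a: +50 → 50 ≥ 40
Round 2 — app-a pages on-call.
No further pages.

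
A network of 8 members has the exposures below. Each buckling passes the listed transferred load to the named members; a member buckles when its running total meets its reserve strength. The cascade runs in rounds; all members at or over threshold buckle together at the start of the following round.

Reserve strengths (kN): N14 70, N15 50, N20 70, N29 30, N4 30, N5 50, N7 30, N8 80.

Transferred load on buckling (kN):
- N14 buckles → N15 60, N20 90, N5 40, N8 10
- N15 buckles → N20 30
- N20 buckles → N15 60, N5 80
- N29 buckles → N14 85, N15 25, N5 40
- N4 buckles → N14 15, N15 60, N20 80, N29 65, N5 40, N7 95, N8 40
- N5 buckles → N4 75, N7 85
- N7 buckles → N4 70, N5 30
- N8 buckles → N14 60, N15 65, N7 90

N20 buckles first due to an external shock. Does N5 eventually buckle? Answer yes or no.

Round 1 — N20 buckles (initial).
  N15: +60 → 60 ≥ 50
  N5: +80 → 80 ≥ 50
Round 2 — N15, N5 buckle.
  N4: +75 → 75 ≥ 30
  N7: +85 → 85 ≥ 30
Round 3 — N4, N7 buckle.
  N14: +15 → 15 < 70
  N29: +65 → 65 ≥ 30
  N8: +40 → 40 < 80
Round 4 — N29 buckles.
  N14: +85 → 100 ≥ 70
Round 5 — N14 buckles.
  N8: +10 → 50 < 80
No further bucklings.

yes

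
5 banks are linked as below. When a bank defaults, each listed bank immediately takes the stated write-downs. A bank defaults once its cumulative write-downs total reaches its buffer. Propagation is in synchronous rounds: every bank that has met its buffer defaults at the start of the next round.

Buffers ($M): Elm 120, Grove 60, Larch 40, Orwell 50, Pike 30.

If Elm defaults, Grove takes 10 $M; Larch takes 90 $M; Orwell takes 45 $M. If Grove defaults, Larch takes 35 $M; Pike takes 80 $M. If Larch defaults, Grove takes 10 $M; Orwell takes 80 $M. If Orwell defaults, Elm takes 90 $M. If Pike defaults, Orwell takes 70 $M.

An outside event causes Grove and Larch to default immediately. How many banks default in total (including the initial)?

4

Round 1 — Grove, Larch default (initial).
  Orwell: +80 → 80 ≥ 50
  Pike: +80 → 80 ≥ 30
Round 2 — Orwell, Pike default.
  Elm: +90 → 90 < 120
No further defaults.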